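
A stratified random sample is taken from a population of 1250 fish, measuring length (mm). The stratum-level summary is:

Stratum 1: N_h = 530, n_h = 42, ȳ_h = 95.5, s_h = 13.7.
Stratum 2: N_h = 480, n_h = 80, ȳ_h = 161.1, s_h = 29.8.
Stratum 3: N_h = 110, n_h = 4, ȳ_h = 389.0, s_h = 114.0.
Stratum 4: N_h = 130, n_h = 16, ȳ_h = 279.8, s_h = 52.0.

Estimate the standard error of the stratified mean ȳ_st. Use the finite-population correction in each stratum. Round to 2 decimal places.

SE(ȳ_st) ≈ 5.29

V̂(ȳ_st) = Σ W_h² (1 − n_h/N_h) s_h²/n_h, with W_h = N_h/N and N = 1250:
  stratum 1: (530/1250)²·(1 − 42/530)·13.7²/42 = 0.73972
  stratum 2: (480/1250)²·(1 − 80/480)·29.8²/80 = 1.36403
  stratum 3: (110/1250)²·(1 − 4/110)·114.0²/4 = 24.2453
  stratum 4: (130/1250)²·(1 − 16/130)·52.0²/16 = 1.60293
V̂(ȳ_st) = 27.952
SE(ȳ_st) = √27.952 = 5.28697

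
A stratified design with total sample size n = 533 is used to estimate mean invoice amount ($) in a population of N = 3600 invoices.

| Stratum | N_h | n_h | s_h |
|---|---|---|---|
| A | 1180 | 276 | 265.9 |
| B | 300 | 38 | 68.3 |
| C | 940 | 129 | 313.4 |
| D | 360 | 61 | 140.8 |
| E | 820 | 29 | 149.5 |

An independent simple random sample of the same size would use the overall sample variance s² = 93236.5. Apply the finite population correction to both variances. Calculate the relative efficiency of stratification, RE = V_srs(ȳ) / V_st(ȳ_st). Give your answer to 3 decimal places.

V̂(ȳ_st) = Σ W_h² (1 − n_h/N_h) s_h²/n_h, with W_h = N_h/N and N = 3600:
  stratum A: (1180/3600)²·(1 − 276/1180)·265.9²/276 = 21.085
  stratum B: (300/3600)²·(1 − 38/300)·68.3²/38 = 0.744518
  stratum C: (940/3600)²·(1 − 129/940)·313.4²/129 = 44.787
  stratum D: (360/3600)²·(1 − 61/360)·140.8²/61 = 2.69926
  stratum E: (820/3600)²·(1 − 29/820)·149.5²/29 = 38.5718
V_st = 107.888
V_srs = (1 − 533/3600)·93236.5/533 = 149.029
Relative efficiency = V_srs / V_st = 149.029/107.888 = 1.3813

RE ≈ 1.381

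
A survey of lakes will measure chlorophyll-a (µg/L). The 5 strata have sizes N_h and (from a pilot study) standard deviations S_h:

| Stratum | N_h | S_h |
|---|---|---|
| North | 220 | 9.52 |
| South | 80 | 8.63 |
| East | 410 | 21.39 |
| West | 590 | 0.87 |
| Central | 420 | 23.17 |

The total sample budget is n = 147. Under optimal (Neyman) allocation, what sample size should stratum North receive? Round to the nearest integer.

Neyman allocation: n_h = n · N_h S_h / Σ N_i S_i, with n = 147.
  stratum North: N_h·S_h = 220·9.52 = 2094.40
  stratum South: N_h·S_h = 80·8.63 = 690.40
  stratum East: N_h·S_h = 410·21.39 = 8769.90
  stratum West: N_h·S_h = 590·0.87 = 513.30
  stratum Central: N_h·S_h = 420·23.17 = 9731.40
Σ N_h S_h = 21799.40
n for stratum North = 147·2094.40/21799.40 = 14.123 → 14

14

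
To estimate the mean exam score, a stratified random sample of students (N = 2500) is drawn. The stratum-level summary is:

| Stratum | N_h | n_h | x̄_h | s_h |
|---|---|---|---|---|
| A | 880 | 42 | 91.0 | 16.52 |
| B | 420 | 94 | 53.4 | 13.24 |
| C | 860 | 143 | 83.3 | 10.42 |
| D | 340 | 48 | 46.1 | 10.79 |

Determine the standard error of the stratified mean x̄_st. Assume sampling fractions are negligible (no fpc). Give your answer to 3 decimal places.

SE(x̄_st) ≈ 0.996

V̂(x̄_st) = Σ W_h² s_h²/n_h, with W_h = N_h/N and N = 2500:
  stratum A: (880/2500)²·16.52²/42 = 0.805112
  stratum B: (420/2500)²·13.24²/94 = 0.052634
  stratum C: (860/2500)²·10.42²/143 = 0.0898496
  stratum D: (340/2500)²·10.79²/48 = 0.0448621
V̂(x̄_st) = 0.992457
SE(x̄_st) = √0.992457 = 0.996222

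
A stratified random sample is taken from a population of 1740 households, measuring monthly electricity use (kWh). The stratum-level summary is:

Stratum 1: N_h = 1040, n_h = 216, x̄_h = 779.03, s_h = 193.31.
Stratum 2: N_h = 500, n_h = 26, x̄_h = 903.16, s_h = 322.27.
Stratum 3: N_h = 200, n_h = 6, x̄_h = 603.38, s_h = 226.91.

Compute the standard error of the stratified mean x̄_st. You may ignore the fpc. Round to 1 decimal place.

V̂(x̄_st) = Σ W_h² s_h²/n_h, with W_h = N_h/N and N = 1740:
  stratum 1: (1040/1740)²·193.31²/216 = 61.8049
  stratum 2: (500/1740)²·322.27²/26 = 329.843
  stratum 3: (200/1740)²·226.91²/6 = 113.375
V̂(x̄_st) = 505.023
SE(x̄_st) = √505.023 = 22.4727

SE(x̄_st) ≈ 22.5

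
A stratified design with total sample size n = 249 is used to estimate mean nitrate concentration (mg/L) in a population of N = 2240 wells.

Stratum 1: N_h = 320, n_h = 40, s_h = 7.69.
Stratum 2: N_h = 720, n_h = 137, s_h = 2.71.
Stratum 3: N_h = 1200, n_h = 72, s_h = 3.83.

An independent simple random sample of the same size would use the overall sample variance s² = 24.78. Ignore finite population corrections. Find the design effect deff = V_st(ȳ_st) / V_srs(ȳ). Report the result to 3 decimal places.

deff ≈ 0.946

V̂(ȳ_st) = Σ W_h² s_h²/n_h, with W_h = N_h/N and N = 2240:
  stratum 1: (320/2240)²·7.69²/40 = 0.0301715
  stratum 2: (720/2240)²·2.71²/137 = 0.00553843
  stratum 3: (1200/2240)²·3.83²/72 = 0.0584698
V_st = 0.0941797
V_srs = s²/n = 24.78/249 = 0.0995181
deff = V_st / V_srs = 0.0941797/0.0995181 = 0.9464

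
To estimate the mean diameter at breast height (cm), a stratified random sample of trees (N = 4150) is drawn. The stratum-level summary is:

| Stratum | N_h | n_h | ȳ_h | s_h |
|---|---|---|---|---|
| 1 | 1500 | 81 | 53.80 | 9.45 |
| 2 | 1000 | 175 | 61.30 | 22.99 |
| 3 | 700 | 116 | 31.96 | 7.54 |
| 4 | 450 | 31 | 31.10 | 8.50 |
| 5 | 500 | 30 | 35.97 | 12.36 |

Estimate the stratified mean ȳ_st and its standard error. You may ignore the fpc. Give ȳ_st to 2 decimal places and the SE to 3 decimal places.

ȳ_st = Σ W_h ȳ_h = (1500·53.80 + 1000·61.30 + 700·31.96 + 450·31.10 + 500·35.97)/4150 = 47.31373
V̂(ȳ_st) = Σ W_h² s_h²/n_h, with W_h = N_h/N and N = 4150:
  stratum 1: (1500/4150)²·9.45²/81 = 0.144034
  stratum 2: (1000/4150)²·22.99²/175 = 0.175365
  stratum 3: (700/4150)²·7.54²/116 = 0.0139439
  stratum 4: (450/4150)²·8.50²/31 = 0.0274034
  stratum 5: (500/4150)²·12.36²/30 = 0.0739196
V̂(ȳ_st) = 0.434666
SE(ȳ_st) = √0.434666 = 0.659292

ȳ_st ≈ 47.31, SE ≈ 0.659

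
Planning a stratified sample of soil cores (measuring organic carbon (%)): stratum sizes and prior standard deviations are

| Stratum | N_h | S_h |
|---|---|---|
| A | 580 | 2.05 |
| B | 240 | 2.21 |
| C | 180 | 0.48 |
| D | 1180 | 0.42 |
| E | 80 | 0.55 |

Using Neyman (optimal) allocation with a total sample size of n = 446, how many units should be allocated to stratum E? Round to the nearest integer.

Neyman allocation: n_h = n · N_h S_h / Σ N_i S_i, with n = 446.
  stratum A: N_h·S_h = 580·2.05 = 1189.00
  stratum B: N_h·S_h = 240·2.21 = 530.40
  stratum C: N_h·S_h = 180·0.48 = 86.40
  stratum D: N_h·S_h = 1180·0.42 = 495.60
  stratum E: N_h·S_h = 80·0.55 = 44.00
Σ N_h S_h = 2345.40
n for stratum E = 446·44.00/2345.40 = 8.367 → 8

8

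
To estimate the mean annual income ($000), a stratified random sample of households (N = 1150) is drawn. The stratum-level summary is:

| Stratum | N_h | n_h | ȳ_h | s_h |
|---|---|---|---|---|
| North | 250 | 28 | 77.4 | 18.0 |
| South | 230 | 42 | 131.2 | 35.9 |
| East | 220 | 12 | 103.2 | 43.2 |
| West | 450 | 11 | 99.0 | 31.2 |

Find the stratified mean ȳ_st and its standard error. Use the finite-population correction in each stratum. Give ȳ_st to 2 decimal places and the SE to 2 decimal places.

ȳ_st = Σ W_h ȳ_h = (250·77.4 + 230·131.2 + 220·103.2 + 450·99.0)/1150 = 101.54783
V̂(ȳ_st) = Σ W_h² (1 − n_h/N_h) s_h²/n_h, with W_h = N_h/N and N = 1150:
  stratum North: (250/1150)²·(1 − 28/250)·18.0²/28 = 0.485606
  stratum South: (230/1150)²·(1 − 42/230)·35.9²/42 = 1.0033
  stratum East: (220/1150)²·(1 − 12/220)·43.2²/12 = 5.38117
  stratum West: (450/1150)²·(1 − 11/450)·31.2²/11 = 13.219
V̂(ȳ_st) = 20.089
SE(ȳ_st) = √20.089 = 4.48208

ȳ_st ≈ 101.55, SE ≈ 4.48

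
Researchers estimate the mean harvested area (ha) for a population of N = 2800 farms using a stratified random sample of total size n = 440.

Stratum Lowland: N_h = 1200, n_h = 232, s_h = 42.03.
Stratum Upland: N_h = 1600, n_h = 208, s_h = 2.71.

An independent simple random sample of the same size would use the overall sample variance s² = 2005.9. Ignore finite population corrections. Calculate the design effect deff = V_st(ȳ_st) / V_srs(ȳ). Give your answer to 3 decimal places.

V̂(ȳ_st) = Σ W_h² s_h²/n_h, with W_h = N_h/N and N = 2800:
  stratum Lowland: (1200/2800)²·42.03²/232 = 1.39855
  stratum Upland: (1600/2800)²·2.71²/208 = 0.0115292
V_st = 1.41008
V_srs = s²/n = 2005.9/440 = 4.55886
deff = V_st / V_srs = 1.41008/4.55886 = 0.3093

deff ≈ 0.309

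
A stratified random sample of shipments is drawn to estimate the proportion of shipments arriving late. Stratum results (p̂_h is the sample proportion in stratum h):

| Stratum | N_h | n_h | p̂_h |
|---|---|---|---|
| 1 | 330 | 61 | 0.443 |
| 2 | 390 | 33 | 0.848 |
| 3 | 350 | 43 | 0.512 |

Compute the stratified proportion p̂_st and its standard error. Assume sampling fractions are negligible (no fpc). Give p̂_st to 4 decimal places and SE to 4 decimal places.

N = 1070; stratum weights W_h = N_h/N.
p̂_st = Σ W_h p̂_h = (330·0.443 + 390·0.848 + 350·0.512)/1070 = 0.61319
V̂(p̂_st) = Σ W_h² p̂_h(1−p̂_h)/(n_h−1):
  stratum 1: (330/1070)²·0.443·0.557/60 = 0.000391172
  stratum 2: (390/1070)²·0.848·0.152/32 = 0.00053512
  stratum 3: (350/1070)²·0.512·0.488/42 = 0.000636516
V̂(p̂_st) = 0.00156281; SE = √V̂ = 0.0395324

p̂_st ≈ 0.6132, SE ≈ 0.0395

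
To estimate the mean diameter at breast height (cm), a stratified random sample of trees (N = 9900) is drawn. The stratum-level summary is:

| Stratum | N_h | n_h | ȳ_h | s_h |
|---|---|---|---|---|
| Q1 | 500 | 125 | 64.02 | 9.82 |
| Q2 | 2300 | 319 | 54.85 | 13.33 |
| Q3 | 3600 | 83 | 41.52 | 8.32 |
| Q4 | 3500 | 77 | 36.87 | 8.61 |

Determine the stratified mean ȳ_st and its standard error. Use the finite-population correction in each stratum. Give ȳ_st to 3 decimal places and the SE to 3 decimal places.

ȳ_st = Σ W_h ȳ_h = (500·64.02 + 2300·54.85 + 3600·41.52 + 3500·36.87)/9900 = 44.10929
V̂(ȳ_st) = Σ W_h² (1 − n_h/N_h) s_h²/n_h, with W_h = N_h/N and N = 9900:
  stratum Q1: (500/9900)²·(1 − 125/500)·9.82²/125 = 0.00147586
  stratum Q2: (2300/9900)²·(1 − 319/2300)·13.33²/319 = 0.0258947
  stratum Q3: (3600/9900)²·(1 − 83/3600)·8.32²/83 = 0.107739
  stratum Q4: (3500/9900)²·(1 − 77/3500)·8.61²/77 = 0.117685
V̂(ȳ_st) = 0.252794
SE(ȳ_st) = √0.252794 = 0.502787

ȳ_st ≈ 44.109, SE ≈ 0.503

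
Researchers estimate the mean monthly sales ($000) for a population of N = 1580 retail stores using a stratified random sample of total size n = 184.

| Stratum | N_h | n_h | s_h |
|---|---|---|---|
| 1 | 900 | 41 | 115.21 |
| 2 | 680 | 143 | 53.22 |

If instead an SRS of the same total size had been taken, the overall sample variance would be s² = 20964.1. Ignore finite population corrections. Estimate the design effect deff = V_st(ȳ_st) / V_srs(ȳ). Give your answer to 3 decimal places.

V̂(ȳ_st) = Σ W_h² s_h²/n_h, with W_h = N_h/N and N = 1580:
  stratum 1: (900/1580)²·115.21²/41 = 105.043
  stratum 2: (680/1580)²·53.22²/143 = 3.66874
V_st = 108.712
V_srs = s²/n = 20964.1/184 = 113.935
deff = V_st / V_srs = 108.712/113.935 = 0.9542

deff ≈ 0.954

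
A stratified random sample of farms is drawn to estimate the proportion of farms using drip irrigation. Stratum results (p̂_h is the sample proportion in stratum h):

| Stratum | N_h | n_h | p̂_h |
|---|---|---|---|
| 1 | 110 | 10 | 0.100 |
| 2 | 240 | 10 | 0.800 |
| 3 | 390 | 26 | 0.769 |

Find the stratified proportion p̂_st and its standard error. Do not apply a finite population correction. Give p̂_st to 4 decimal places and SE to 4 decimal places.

N = 740; stratum weights W_h = N_h/N.
p̂_st = Σ W_h p̂_h = (110·0.100 + 240·0.800 + 390·0.769)/740 = 0.67961
V̂(p̂_st) = Σ W_h² p̂_h(1−p̂_h)/(n_h−1):
  stratum 1: (110/740)²·0.100·0.900/9 = 0.000220964
  stratum 2: (240/740)²·0.800·0.200/9 = 0.00186998
  stratum 3: (390/740)²·0.769·0.231/25 = 0.00197362
V̂(p̂_st) = 0.00406456; SE = √V̂ = 0.0637539

p̂_st ≈ 0.6796, SE ≈ 0.0638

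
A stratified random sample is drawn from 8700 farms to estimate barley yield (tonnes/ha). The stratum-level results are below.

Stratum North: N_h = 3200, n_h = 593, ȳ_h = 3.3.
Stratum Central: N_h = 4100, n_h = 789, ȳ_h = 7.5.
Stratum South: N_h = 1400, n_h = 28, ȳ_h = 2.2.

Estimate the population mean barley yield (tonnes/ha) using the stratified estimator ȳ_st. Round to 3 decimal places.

ȳ_st ≈ 5.102

N = Σ N_h = 8700. Stratum weights W_h = N_h/N.
ȳ_st = (3200·3.3 + 4100·7.5 + 1400·2.2) / 8700 = 5.10230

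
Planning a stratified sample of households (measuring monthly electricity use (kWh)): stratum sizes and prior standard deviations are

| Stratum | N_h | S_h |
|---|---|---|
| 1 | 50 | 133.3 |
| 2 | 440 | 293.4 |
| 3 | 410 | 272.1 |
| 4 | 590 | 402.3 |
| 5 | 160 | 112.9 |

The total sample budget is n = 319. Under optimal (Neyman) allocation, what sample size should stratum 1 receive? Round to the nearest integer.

Neyman allocation: n_h = n · N_h S_h / Σ N_i S_i, with n = 319.
  stratum 1: N_h·S_h = 50·133.3 = 6665.00
  stratum 2: N_h·S_h = 440·293.4 = 129096.00
  stratum 3: N_h·S_h = 410·272.1 = 111561.00
  stratum 4: N_h·S_h = 590·402.3 = 237357.00
  stratum 5: N_h·S_h = 160·112.9 = 18064.00
Σ N_h S_h = 502743.00
n for stratum 1 = 319·6665.00/502743.00 = 4.229 → 4

4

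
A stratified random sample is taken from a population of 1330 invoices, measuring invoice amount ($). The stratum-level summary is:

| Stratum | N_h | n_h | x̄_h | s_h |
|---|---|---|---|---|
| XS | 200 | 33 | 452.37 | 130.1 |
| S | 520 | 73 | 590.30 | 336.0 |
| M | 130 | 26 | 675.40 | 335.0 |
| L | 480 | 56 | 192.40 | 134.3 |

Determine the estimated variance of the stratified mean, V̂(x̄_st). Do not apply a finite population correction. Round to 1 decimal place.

V̂(x̄_st) = Σ W_h² s_h²/n_h, with W_h = N_h/N and N = 1330:
  stratum XS: (200/1330)²·130.1²/33 = 11.5984
  stratum S: (520/1330)²·336.0²/73 = 236.406
  stratum M: (130/1330)²·335.0²/26 = 41.2382
  stratum L: (480/1330)²·134.3²/56 = 41.9511
V̂(x̄_st) = 331.194

V̂(x̄_st) ≈ 331.2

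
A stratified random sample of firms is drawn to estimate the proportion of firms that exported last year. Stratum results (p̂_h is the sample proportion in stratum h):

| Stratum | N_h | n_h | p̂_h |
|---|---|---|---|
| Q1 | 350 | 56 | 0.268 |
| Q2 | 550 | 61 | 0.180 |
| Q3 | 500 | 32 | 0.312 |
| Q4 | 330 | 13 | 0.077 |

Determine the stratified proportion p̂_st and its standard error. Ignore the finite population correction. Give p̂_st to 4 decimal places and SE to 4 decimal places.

N = 1730; stratum weights W_h = N_h/N.
p̂_st = Σ W_h p̂_h = (350·0.268 + 550·0.180 + 500·0.312 + 330·0.077)/1730 = 0.21631
V̂(p̂_st) = Σ W_h² p̂_h(1−p̂_h)/(n_h−1):
  stratum Q1: (350/1730)²·0.268·0.732/55 = 0.000145991
  stratum Q2: (550/1730)²·0.180·0.820/60 = 0.000248638
  stratum Q3: (500/1730)²·0.312·0.688/31 = 0.000578401
  stratum Q4: (330/1730)²·0.077·0.923/12 = 0.0002155
V̂(p̂_st) = 0.00118853; SE = √V̂ = 0.0344751

p̂_st ≈ 0.2163, SE ≈ 0.0345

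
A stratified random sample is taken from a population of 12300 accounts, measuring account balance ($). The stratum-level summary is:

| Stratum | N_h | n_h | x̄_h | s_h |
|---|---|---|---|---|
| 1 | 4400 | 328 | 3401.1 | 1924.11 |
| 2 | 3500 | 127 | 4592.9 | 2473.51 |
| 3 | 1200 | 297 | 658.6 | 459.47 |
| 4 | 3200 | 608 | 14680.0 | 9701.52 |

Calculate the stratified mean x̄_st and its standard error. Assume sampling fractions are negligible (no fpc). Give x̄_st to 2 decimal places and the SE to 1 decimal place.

x̄_st ≈ 6407.02, SE ≈ 125.8

x̄_st = Σ W_h x̄_h = (4400·3401.1 + 3500·4592.9 + 1200·658.6 + 3200·14680.0)/12300 = 6407.01707
V̂(x̄_st) = Σ W_h² s_h²/n_h, with W_h = N_h/N and N = 12300:
  stratum 1: (4400/12300)²·1924.11²/328 = 1444.38
  stratum 2: (3500/12300)²·2473.51²/127 = 3900.76
  stratum 3: (1200/12300)²·459.47²/297 = 6.76566
  stratum 4: (3200/12300)²·9701.52²/608 = 10477.7
V̂(x̄_st) = 15829.6
SE(x̄_st) = √15829.6 = 125.816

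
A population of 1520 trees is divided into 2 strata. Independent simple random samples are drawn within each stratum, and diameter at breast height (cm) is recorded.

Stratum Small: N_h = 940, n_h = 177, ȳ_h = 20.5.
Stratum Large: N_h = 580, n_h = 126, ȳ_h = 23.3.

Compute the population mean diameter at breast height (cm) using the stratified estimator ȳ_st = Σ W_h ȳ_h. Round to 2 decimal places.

N = Σ N_h = 1520. Stratum weights W_h = N_h/N.
ȳ_st = (940·20.5 + 580·23.3) / 1520 = 21.5684

ȳ_st ≈ 21.57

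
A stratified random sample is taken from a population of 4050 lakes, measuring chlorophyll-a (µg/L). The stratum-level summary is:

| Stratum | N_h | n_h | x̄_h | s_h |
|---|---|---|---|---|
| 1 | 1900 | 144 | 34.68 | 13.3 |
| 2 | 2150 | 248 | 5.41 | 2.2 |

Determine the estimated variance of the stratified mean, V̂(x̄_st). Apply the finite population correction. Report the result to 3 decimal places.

V̂(x̄_st) = Σ W_h² (1 − n_h/N_h) s_h²/n_h, with W_h = N_h/N and N = 4050:
  stratum 1: (1900/4050)²·(1 − 144/1900)·13.3²/144 = 0.249867
  stratum 2: (2150/4050)²·(1 − 248/2150)·2.2²/248 = 0.00486556
V̂(x̄_st) = 0.254733

V̂(x̄_st) ≈ 0.255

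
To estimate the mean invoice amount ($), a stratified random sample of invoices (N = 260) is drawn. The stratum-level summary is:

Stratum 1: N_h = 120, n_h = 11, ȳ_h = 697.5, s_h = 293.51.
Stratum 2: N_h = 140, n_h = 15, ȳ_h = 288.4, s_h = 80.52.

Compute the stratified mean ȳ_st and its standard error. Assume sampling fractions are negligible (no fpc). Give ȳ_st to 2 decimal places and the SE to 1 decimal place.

ȳ_st = Σ W_h ȳ_h = (120·697.5 + 140·288.4)/260 = 477.21538
V̂(ȳ_st) = Σ W_h² s_h²/n_h, with W_h = N_h/N and N = 260:
  stratum 1: (120/260)²·293.51²/11 = 1668.28
  stratum 2: (140/260)²·80.52²/15 = 125.322
V̂(ȳ_st) = 1793.6
SE(ȳ_st) = √1793.6 = 42.3509

ȳ_st ≈ 477.22, SE ≈ 42.4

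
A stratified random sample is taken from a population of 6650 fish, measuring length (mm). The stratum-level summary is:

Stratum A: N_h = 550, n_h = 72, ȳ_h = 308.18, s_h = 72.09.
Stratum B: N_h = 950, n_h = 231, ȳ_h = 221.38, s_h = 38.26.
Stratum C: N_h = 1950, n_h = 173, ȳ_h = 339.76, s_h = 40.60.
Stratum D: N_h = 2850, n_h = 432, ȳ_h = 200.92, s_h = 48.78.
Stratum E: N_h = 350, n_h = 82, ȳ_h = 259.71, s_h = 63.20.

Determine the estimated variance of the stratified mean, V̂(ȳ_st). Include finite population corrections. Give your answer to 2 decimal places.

V̂(ȳ_st) = Σ W_h² (1 − n_h/N_h) s_h²/n_h, with W_h = N_h/N and N = 6650:
  stratum A: (550/6650)²·(1 − 72/550)·72.09²/72 = 0.429106
  stratum B: (950/6650)²·(1 − 231/950)·38.26²/231 = 0.0978785
  stratum C: (1950/6650)²·(1 − 173/1950)·40.60²/173 = 0.746594
  stratum D: (2850/6650)²·(1 − 432/2850)·48.78²/432 = 0.858337
  stratum E: (350/6650)²·(1 − 82/350)·63.20²/82 = 0.103319
V̂(ȳ_st) = 2.23523

V̂(ȳ_st) ≈ 2.24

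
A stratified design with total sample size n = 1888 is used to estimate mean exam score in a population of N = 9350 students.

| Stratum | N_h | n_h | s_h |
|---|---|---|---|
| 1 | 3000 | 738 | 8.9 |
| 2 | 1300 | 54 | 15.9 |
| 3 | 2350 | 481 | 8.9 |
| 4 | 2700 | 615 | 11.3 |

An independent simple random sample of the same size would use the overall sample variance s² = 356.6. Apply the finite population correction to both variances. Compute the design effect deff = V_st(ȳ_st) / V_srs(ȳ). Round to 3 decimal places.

deff ≈ 0.774

V̂(ȳ_st) = Σ W_h² (1 − n_h/N_h) s_h²/n_h, with W_h = N_h/N and N = 9350:
  stratum 1: (3000/9350)²·(1 − 738/3000)·8.9²/738 = 0.00833133
  stratum 2: (1300/9350)²·(1 − 54/1300)·15.9²/54 = 0.0867438
  stratum 3: (2350/9350)²·(1 − 481/2350)·8.9²/481 = 0.00827349
  stratum 4: (2700/9350)²·(1 − 615/2700)·11.3²/615 = 0.0133699
V_st = 0.116719
V_srs = (1 − 1888/9350)·356.6/1888 = 0.150738
deff = V_st / V_srs = 0.116719/0.150738 = 0.7743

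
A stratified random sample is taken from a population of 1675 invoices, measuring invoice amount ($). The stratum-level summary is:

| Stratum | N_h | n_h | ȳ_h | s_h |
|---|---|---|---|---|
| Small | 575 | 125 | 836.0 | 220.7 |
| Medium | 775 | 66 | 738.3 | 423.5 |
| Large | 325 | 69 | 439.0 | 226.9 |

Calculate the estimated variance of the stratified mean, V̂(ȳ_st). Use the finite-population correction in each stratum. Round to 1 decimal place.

V̂(ȳ_st) = Σ W_h² (1 − n_h/N_h) s_h²/n_h, with W_h = N_h/N and N = 1675:
  stratum Small: (575/1675)²·(1 − 125/575)·220.7²/125 = 35.9373
  stratum Medium: (775/1675)²·(1 − 66/775)·423.5²/66 = 532.208
  stratum Large: (325/1675)²·(1 − 69/325)·226.9²/69 = 22.1265
V̂(ȳ_st) = 590.272

V̂(ȳ_st) ≈ 590.3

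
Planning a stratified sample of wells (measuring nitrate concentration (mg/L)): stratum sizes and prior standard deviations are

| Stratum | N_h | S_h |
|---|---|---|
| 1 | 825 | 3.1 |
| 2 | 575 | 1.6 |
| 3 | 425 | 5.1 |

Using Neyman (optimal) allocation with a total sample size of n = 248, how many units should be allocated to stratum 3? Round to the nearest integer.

95

Neyman allocation: n_h = n · N_h S_h / Σ N_i S_i, with n = 248.
  stratum 1: N_h·S_h = 825·3.1 = 2557.50
  stratum 2: N_h·S_h = 575·1.6 = 920.00
  stratum 3: N_h·S_h = 425·5.1 = 2167.50
Σ N_h S_h = 5645.00
n for stratum 3 = 248·2167.50/5645.00 = 95.224 → 95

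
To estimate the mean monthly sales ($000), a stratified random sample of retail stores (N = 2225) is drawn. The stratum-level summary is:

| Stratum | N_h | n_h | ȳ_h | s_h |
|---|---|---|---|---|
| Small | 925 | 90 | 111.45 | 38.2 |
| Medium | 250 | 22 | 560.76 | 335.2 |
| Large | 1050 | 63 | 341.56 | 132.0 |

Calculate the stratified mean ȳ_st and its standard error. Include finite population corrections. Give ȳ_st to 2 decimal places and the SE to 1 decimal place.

ȳ_st ≈ 270.53, SE ≈ 10.9

ȳ_st = Σ W_h ȳ_h = (925·111.45 + 250·560.76 + 1050·341.56)/2225 = 270.52551
V̂(ȳ_st) = Σ W_h² (1 − n_h/N_h) s_h²/n_h, with W_h = N_h/N and N = 2225:
  stratum Small: (925/2225)²·(1 − 90/925)·38.2²/90 = 2.5296
  stratum Medium: (250/2225)²·(1 − 22/250)·335.2²/22 = 58.8031
  stratum Large: (1050/2225)²·(1 − 63/1050)·132.0²/63 = 57.8967
V̂(ȳ_st) = 119.229
SE(ȳ_st) = √119.229 = 10.9192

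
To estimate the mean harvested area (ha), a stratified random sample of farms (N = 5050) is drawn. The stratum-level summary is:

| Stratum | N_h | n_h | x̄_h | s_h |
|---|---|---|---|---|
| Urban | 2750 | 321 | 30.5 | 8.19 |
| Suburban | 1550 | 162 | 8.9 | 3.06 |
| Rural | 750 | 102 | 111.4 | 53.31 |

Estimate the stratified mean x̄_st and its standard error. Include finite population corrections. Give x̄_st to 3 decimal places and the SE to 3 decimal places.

x̄_st ≈ 35.885, SE ≈ 0.768

x̄_st = Σ W_h x̄_h = (2750·30.5 + 1550·8.9 + 750·111.4)/5050 = 35.88515
V̂(x̄_st) = Σ W_h² (1 − n_h/N_h) s_h²/n_h, with W_h = N_h/N and N = 5050:
  stratum Urban: (2750/5050)²·(1 − 321/2750)·8.19²/321 = 0.0547319
  stratum Suburban: (1550/5050)²·(1 − 162/1550)·3.06²/162 = 0.00487603
  stratum Rural: (750/5050)²·(1 − 102/750)·53.31²/102 = 0.530971
V̂(x̄_st) = 0.590579
SE(x̄_st) = √0.590579 = 0.768491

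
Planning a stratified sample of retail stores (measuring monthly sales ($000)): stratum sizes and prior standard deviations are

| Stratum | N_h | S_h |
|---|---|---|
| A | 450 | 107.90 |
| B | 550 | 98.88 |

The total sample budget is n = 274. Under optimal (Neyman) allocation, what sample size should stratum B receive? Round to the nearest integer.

Neyman allocation: n_h = n · N_h S_h / Σ N_i S_i, with n = 274.
  stratum A: N_h·S_h = 450·107.90 = 48555.00
  stratum B: N_h·S_h = 550·98.88 = 54384.00
Σ N_h S_h = 102939.00
n for stratum B = 274·54384.00/102939.00 = 144.758 → 145

145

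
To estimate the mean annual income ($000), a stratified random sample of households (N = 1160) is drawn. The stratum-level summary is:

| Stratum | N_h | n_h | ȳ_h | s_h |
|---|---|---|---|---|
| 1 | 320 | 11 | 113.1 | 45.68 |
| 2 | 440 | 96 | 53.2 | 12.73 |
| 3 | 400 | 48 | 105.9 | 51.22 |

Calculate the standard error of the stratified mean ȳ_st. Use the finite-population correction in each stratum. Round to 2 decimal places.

V̂(ȳ_st) = Σ W_h² (1 − n_h/N_h) s_h²/n_h, with W_h = N_h/N and N = 1160:
  stratum 1: (320/1160)²·(1 − 11/320)·45.68²/11 = 13.9397
  stratum 2: (440/1160)²·(1 − 96/440)·12.73²/96 = 0.189881
  stratum 3: (400/1160)²·(1 − 48/400)·51.22²/48 = 5.71906
V̂(ȳ_st) = 19.8486
SE(ȳ_st) = √19.8486 = 4.45518

SE(ȳ_st) ≈ 4.46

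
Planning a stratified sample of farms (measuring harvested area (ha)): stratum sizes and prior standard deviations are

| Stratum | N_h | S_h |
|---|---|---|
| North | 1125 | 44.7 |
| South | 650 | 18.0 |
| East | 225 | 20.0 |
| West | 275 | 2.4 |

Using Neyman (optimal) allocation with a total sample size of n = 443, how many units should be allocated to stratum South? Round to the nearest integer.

Neyman allocation: n_h = n · N_h S_h / Σ N_i S_i, with n = 443.
  stratum North: N_h·S_h = 1125·44.7 = 50287.50
  stratum South: N_h·S_h = 650·18.0 = 11700.00
  stratum East: N_h·S_h = 225·20.0 = 4500.00
  stratum West: N_h·S_h = 275·2.4 = 660.00
Σ N_h S_h = 67147.50
n for stratum South = 443·11700.00/67147.50 = 77.190 → 77

77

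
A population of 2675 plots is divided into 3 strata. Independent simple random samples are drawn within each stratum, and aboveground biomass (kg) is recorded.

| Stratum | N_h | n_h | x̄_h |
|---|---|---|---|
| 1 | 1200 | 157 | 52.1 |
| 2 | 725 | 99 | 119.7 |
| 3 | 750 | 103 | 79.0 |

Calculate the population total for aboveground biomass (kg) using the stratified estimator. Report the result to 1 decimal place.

τ̂_st = Σ N_h x̄_h = 1200·52.1 + 725·119.7 + 750·79.0 = 208552.5

τ̂_st ≈ 208552.5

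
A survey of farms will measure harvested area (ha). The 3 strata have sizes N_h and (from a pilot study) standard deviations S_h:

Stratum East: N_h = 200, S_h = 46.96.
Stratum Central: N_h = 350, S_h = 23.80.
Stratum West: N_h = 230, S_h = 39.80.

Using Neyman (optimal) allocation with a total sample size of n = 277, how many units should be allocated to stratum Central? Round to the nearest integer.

Neyman allocation: n_h = n · N_h S_h / Σ N_i S_i, with n = 277.
  stratum East: N_h·S_h = 200·46.96 = 9392.00
  stratum Central: N_h·S_h = 350·23.80 = 8330.00
  stratum West: N_h·S_h = 230·39.80 = 9154.00
Σ N_h S_h = 26876.00
n for stratum Central = 277·8330.00/26876.00 = 85.854 → 86

86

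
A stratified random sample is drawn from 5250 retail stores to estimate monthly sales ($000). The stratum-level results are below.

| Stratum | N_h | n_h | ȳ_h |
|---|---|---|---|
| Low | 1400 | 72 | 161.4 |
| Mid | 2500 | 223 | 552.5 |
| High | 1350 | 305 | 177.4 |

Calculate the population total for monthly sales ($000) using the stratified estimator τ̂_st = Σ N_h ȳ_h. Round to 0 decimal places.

τ̂_st ≈ 1846700

τ̂_st = Σ N_h ȳ_h = 1400·161.4 + 2500·552.5 + 1350·177.4 = 1846700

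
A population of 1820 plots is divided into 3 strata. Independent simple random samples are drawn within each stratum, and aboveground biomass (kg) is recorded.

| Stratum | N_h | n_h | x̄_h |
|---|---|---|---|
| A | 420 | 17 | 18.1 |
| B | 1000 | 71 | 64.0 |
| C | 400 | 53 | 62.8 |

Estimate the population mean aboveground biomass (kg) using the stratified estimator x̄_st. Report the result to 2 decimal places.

N = Σ N_h = 1820. Stratum weights W_h = N_h/N.
x̄_st = (420·18.1 + 1000·64.0 + 400·62.8) / 1820 = 53.1440

x̄_st ≈ 53.14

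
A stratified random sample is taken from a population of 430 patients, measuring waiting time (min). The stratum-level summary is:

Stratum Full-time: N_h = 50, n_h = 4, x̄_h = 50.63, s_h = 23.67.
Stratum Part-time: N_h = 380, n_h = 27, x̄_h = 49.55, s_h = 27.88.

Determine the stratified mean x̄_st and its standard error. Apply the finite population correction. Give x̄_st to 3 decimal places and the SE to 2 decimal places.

x̄_st = Σ W_h x̄_h = (50·50.63 + 380·49.55)/430 = 49.67558
V̂(x̄_st) = Σ W_h² (1 − n_h/N_h) s_h²/n_h, with W_h = N_h/N and N = 430:
  stratum Full-time: (50/430)²·(1 − 4/50)·23.67²/4 = 1.74232
  stratum Part-time: (380/430)²·(1 − 27/380)·27.88²/27 = 20.8854
V̂(x̄_st) = 22.6277
SE(x̄_st) = √22.6277 = 4.75686

x̄_st ≈ 49.676, SE ≈ 4.76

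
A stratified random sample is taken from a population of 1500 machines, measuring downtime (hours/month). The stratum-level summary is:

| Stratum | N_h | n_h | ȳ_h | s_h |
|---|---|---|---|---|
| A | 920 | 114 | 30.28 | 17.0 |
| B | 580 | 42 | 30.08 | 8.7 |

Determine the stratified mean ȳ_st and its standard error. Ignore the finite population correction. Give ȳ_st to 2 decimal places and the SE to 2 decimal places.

ȳ_st ≈ 30.20, SE ≈ 1.11

ȳ_st = Σ W_h ȳ_h = (920·30.28 + 580·30.08)/1500 = 30.20267
V̂(ȳ_st) = Σ W_h² s_h²/n_h, with W_h = N_h/N and N = 1500:
  stratum A: (920/1500)²·17.0²/114 = 0.953644
  stratum B: (580/1500)²·8.7²/42 = 0.26944
V̂(ȳ_st) = 1.22308
SE(ȳ_st) = √1.22308 = 1.10593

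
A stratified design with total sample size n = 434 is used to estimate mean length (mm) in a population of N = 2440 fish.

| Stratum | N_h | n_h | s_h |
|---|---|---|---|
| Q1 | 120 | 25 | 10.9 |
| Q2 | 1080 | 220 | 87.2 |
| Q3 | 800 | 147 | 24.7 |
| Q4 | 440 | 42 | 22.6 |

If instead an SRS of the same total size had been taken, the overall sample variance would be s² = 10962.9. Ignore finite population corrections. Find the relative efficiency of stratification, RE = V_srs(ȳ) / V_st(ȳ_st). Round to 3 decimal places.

V̂(ȳ_st) = Σ W_h² s_h²/n_h, with W_h = N_h/N and N = 2440:
  stratum Q1: (120/2440)²·10.9²/25 = 0.0114947
  stratum Q2: (1080/2440)²·87.2²/220 = 6.77139
  stratum Q3: (800/2440)²·24.7²/147 = 0.446146
  stratum Q4: (440/2440)²·22.6²/42 = 0.395452
V_st = 7.62449
V_srs = s²/n = 10962.9/434 = 25.2601
Relative efficiency = V_srs / V_st = 25.2601/7.62449 = 3.3130

RE ≈ 3.313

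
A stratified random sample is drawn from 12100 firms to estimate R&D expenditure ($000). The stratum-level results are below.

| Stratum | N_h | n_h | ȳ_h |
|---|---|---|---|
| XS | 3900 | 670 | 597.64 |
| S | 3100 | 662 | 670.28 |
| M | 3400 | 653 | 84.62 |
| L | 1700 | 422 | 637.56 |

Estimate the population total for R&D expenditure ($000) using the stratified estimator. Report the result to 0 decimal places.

τ̂_st ≈ 5780224

τ̂_st = Σ N_h ȳ_h = 3900·597.64 + 3100·670.28 + 3400·84.62 + 1700·637.56 = 5780224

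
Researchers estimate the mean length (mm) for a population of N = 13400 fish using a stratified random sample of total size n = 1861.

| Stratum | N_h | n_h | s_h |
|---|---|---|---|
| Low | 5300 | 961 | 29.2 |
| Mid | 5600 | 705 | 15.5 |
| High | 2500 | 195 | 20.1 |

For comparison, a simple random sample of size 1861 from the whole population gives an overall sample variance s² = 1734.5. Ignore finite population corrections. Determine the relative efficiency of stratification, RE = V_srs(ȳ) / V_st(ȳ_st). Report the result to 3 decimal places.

RE ≈ 3.446

V̂(ȳ_st) = Σ W_h² s_h²/n_h, with W_h = N_h/N and N = 13400:
  stratum Low: (5300/13400)²·29.2²/961 = 0.138798
  stratum Mid: (5600/13400)²·15.5²/705 = 0.059517
  stratum High: (2500/13400)²·20.1²/195 = 0.0721154
V_st = 0.270431
V_srs = s²/n = 1734.5/1861 = 0.932026
Relative efficiency = V_srs / V_st = 0.932026/0.270431 = 3.4464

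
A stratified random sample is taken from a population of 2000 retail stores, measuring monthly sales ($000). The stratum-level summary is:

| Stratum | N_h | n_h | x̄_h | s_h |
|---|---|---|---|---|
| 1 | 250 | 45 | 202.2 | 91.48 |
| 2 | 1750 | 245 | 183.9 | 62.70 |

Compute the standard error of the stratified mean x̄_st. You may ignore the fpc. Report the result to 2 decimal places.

SE(x̄_st) ≈ 3.90

V̂(x̄_st) = Σ W_h² s_h²/n_h, with W_h = N_h/N and N = 2000:
  stratum 1: (250/2000)²·91.48²/45 = 2.90576
  stratum 2: (1750/2000)²·62.70²/245 = 12.2853
V̂(x̄_st) = 15.191
SE(x̄_st) = √15.191 = 3.89757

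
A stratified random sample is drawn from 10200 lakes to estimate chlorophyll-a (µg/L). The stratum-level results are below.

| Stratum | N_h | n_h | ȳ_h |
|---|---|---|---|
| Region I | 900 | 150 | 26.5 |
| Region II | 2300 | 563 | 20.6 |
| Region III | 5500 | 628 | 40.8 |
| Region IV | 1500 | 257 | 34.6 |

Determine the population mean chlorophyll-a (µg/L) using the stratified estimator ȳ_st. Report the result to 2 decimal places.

N = Σ N_h = 10200. Stratum weights W_h = N_h/N.
ȳ_st = (900·26.5 + 2300·20.6 + 5500·40.8 + 1500·34.6) / 10200 = 34.0716

ȳ_st ≈ 34.07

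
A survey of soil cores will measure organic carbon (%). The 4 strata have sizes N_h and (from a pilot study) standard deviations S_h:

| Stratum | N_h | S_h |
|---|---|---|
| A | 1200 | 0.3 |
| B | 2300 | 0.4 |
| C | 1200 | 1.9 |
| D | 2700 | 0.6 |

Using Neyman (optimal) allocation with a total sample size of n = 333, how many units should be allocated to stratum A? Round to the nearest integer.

23

Neyman allocation: n_h = n · N_h S_h / Σ N_i S_i, with n = 333.
  stratum A: N_h·S_h = 1200·0.3 = 360.00
  stratum B: N_h·S_h = 2300·0.4 = 920.00
  stratum C: N_h·S_h = 1200·1.9 = 2280.00
  stratum D: N_h·S_h = 2700·0.6 = 1620.00
Σ N_h S_h = 5180.00
n for stratum A = 333·360.00/5180.00 = 23.143 → 23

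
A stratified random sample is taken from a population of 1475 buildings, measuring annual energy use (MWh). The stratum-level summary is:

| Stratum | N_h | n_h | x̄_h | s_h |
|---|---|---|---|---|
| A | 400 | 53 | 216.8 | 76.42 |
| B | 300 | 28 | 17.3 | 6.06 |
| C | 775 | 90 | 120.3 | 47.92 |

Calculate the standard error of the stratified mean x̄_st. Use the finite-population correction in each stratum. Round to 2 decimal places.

V̂(x̄_st) = Σ W_h² (1 − n_h/N_h) s_h²/n_h, with W_h = N_h/N and N = 1475:
  stratum A: (400/1475)²·(1 − 53/400)·76.42²/53 = 7.02981
  stratum B: (300/1475)²·(1 − 28/300)·6.06²/28 = 0.0491919
  stratum C: (775/1475)²·(1 − 90/775)·47.92²/90 = 6.22586
V̂(x̄_st) = 13.3049
SE(x̄_st) = √13.3049 = 3.64758

SE(x̄_st) ≈ 3.65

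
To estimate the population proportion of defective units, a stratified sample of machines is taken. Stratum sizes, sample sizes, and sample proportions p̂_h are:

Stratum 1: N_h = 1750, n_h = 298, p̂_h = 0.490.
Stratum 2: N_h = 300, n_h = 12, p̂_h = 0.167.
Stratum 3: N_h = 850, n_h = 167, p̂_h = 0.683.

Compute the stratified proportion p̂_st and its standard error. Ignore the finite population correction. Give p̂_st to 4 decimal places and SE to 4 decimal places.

N = 2900; stratum weights W_h = N_h/N.
p̂_st = Σ W_h p̂_h = (1750·0.490 + 300·0.167 + 850·0.683)/2900 = 0.51316
V̂(p̂_st) = Σ W_h² p̂_h(1−p̂_h)/(n_h−1):
  stratum 1: (1750/2900)²·0.490·0.510/297 = 0.000306401
  stratum 2: (300/2900)²·0.167·0.833/11 = 0.000135337
  stratum 3: (850/2900)²·0.683·0.317/166 = 0.00011205
V̂(p̂_st) = 0.000553788; SE = √V̂ = 0.0235327

p̂_st ≈ 0.5132, SE ≈ 0.0235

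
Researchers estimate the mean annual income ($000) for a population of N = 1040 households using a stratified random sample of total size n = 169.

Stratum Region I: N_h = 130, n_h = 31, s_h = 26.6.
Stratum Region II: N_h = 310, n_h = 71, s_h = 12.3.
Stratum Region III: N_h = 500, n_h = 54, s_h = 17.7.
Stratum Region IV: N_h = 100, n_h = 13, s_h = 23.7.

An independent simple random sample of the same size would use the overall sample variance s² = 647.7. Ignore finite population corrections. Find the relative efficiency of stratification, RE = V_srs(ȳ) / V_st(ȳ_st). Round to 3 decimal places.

RE ≈ 1.676

V̂(ȳ_st) = Σ W_h² s_h²/n_h, with W_h = N_h/N and N = 1040:
  stratum Region I: (130/1040)²·26.6²/31 = 0.356633
  stratum Region II: (310/1040)²·12.3²/71 = 0.189325
  stratum Region III: (500/1040)²·17.7²/54 = 1.34099
  stratum Region IV: (100/1040)²·23.7²/13 = 0.399472
V_st = 2.28642
V_srs = s²/n = 647.7/169 = 3.83254
Relative efficiency = V_srs / V_st = 3.83254/2.28642 = 1.6762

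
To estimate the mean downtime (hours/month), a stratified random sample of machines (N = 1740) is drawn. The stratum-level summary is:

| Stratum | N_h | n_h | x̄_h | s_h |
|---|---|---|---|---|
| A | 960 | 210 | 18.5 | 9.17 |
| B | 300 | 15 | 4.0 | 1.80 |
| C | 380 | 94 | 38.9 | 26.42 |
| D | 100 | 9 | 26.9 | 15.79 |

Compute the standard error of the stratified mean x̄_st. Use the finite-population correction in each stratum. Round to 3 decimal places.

SE(x̄_st) ≈ 0.672

V̂(x̄_st) = Σ W_h² (1 − n_h/N_h) s_h²/n_h, with W_h = N_h/N and N = 1740:
  stratum A: (960/1740)²·(1 − 210/960)·9.17²/210 = 0.0952255
  stratum B: (300/1740)²·(1 − 15/300)·1.80²/15 = 0.00609988
  stratum C: (380/1740)²·(1 − 94/380)·26.42²/94 = 0.266556
  stratum D: (100/1740)²·(1 − 9/100)·15.79²/9 = 0.0832654
V̂(x̄_st) = 0.451147
SE(x̄_st) = √0.451147 = 0.671675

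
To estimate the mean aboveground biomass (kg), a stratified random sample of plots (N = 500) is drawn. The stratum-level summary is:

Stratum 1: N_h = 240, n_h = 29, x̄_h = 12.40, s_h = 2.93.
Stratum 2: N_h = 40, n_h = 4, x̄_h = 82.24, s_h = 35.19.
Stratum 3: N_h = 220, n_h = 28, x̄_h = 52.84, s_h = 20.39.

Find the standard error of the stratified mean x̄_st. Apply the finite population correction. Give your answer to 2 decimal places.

V̂(x̄_st) = Σ W_h² (1 − n_h/N_h) s_h²/n_h, with W_h = N_h/N and N = 500:
  stratum 1: (240/500)²·(1 − 29/240)·2.93²/29 = 0.059964
  stratum 2: (40/500)²·(1 − 4/40)·35.19²/4 = 1.7832
  stratum 3: (220/500)²·(1 − 28/220)·20.39²/28 = 2.50877
V̂(x̄_st) = 4.35193
SE(x̄_st) = √4.35193 = 2.08613

SE(x̄_st) ≈ 2.09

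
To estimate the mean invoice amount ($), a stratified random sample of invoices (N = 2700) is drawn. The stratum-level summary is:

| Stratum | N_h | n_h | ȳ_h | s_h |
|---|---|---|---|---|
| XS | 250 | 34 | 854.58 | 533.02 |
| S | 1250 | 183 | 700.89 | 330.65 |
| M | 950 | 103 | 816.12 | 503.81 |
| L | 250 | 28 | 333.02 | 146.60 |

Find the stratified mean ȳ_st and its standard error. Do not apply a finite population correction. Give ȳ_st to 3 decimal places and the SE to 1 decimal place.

ȳ_st = Σ W_h ȳ_h = (250·854.58 + 1250·700.89 + 950·816.12 + 250·333.02)/2700 = 721.60241
V̂(ȳ_st) = Σ W_h² s_h²/n_h, with W_h = N_h/N and N = 2700:
  stratum XS: (250/2700)²·533.02²/34 = 71.6408
  stratum S: (1250/2700)²·330.65²/183 = 128.05
  stratum M: (950/2700)²·503.81²/103 = 305.082
  stratum L: (250/2700)²·146.60²/28 = 6.58055
V̂(ȳ_st) = 511.353
SE(ȳ_st) = √511.353 = 22.6131

ȳ_st ≈ 721.602, SE ≈ 22.6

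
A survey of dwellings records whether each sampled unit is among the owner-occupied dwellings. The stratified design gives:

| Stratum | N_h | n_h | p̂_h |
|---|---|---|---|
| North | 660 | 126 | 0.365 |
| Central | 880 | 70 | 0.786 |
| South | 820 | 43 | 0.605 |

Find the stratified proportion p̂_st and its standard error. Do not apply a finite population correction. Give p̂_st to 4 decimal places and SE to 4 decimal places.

N = 2360; stratum weights W_h = N_h/N.
p̂_st = Σ W_h p̂_h = (660·0.365 + 880·0.786 + 820·0.605)/2360 = 0.60537
V̂(p̂_st) = Σ W_h² p̂_h(1−p̂_h)/(n_h−1):
  stratum North: (660/2360)²·0.365·0.635/125 = 0.000145018
  stratum Central: (880/2360)²·0.786·0.214/69 = 0.000338944
  stratum South: (820/2360)²·0.605·0.395/42 = 0.000686921
V̂(p̂_st) = 0.00117088; SE = √V̂ = 0.0342182

p̂_st ≈ 0.6054, SE ≈ 0.0342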